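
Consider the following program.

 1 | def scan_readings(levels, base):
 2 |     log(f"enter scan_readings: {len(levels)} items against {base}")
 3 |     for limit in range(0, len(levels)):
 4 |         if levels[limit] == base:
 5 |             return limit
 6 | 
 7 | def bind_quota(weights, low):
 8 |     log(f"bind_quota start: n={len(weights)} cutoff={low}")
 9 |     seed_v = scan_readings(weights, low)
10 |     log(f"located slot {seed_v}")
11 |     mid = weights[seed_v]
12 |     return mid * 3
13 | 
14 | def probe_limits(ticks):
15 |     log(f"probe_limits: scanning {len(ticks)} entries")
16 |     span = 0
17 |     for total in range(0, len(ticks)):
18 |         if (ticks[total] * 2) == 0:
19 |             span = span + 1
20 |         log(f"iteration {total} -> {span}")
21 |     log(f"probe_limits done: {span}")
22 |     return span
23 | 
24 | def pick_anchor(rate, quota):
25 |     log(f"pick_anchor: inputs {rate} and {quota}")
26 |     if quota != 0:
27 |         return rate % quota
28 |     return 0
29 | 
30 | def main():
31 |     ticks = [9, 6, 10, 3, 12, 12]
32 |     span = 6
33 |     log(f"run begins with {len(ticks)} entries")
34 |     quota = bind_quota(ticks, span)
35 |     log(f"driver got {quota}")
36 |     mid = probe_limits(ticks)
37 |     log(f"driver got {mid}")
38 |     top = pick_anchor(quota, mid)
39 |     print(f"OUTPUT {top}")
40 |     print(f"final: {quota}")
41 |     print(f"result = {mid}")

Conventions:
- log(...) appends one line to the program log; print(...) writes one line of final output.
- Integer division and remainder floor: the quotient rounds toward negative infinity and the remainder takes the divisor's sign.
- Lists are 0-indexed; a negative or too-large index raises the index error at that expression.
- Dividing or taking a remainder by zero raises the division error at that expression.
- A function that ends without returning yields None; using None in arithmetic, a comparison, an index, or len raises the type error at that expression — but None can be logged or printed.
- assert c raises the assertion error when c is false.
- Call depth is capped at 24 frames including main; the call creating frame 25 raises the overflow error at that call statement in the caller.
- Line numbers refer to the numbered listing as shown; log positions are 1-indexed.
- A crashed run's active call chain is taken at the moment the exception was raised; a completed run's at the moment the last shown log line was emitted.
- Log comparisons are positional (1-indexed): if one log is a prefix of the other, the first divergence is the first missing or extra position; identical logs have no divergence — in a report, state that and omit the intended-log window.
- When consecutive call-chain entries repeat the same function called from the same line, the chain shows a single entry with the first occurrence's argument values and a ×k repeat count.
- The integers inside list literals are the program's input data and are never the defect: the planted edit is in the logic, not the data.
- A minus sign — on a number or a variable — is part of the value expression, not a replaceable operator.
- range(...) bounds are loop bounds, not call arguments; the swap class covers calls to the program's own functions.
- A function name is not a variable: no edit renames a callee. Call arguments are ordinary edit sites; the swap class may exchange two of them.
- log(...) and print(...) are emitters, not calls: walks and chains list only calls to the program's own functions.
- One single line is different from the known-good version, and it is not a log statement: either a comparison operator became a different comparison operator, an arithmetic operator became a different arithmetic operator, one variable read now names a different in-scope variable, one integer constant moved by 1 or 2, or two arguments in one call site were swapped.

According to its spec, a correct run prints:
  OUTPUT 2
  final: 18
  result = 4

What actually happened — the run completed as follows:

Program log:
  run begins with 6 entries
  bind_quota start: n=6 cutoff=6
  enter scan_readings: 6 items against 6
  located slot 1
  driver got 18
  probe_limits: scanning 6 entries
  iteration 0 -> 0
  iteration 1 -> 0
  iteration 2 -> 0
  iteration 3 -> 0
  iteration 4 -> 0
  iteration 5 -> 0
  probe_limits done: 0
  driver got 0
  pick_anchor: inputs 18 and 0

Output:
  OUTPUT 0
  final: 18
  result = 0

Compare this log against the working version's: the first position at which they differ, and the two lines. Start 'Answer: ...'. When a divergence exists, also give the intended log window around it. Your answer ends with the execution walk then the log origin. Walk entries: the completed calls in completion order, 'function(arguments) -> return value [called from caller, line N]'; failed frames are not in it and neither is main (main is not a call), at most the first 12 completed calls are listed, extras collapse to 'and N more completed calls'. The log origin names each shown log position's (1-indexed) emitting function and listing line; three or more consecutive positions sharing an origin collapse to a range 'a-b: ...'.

Answer: position 8 — the shown line 'iteration 1 -> 0' should read 'iteration 1 -> 1'.
Intended log window:
  6: probe_limits: scanning 6 entries
  7: iteration 0 -> 0
  8: iteration 1 -> 1
  9: iteration 2 -> 2
Execution walk:
  scan_readings([9, 6, 10, 3, 12, 12], 6) -> 1  [called from bind_quota, line 9]
  bind_quota([9, 6, 10, 3, 12, 12], 6) -> 18  [called from main, line 34]
  probe_limits([9, 6, 10, 3, 12, 12]) -> 0  [called from main, line 36]
  pick_anchor(18, 0) -> 0  [called from main, line 38]
Log origin:
  1: logged in main at line 33
  2: logged in bind_quota at line 8
  3: logged in scan_readings at line 2
  4: logged in bind_quota at line 10
  5: logged in main at line 35
  6: logged in probe_limits at line 15
  7-12: logged in probe_limits at line 20
  13: logged in probe_limits at line 21
  14: logged in main at line 37
  15: logged in pick_anchor at line 25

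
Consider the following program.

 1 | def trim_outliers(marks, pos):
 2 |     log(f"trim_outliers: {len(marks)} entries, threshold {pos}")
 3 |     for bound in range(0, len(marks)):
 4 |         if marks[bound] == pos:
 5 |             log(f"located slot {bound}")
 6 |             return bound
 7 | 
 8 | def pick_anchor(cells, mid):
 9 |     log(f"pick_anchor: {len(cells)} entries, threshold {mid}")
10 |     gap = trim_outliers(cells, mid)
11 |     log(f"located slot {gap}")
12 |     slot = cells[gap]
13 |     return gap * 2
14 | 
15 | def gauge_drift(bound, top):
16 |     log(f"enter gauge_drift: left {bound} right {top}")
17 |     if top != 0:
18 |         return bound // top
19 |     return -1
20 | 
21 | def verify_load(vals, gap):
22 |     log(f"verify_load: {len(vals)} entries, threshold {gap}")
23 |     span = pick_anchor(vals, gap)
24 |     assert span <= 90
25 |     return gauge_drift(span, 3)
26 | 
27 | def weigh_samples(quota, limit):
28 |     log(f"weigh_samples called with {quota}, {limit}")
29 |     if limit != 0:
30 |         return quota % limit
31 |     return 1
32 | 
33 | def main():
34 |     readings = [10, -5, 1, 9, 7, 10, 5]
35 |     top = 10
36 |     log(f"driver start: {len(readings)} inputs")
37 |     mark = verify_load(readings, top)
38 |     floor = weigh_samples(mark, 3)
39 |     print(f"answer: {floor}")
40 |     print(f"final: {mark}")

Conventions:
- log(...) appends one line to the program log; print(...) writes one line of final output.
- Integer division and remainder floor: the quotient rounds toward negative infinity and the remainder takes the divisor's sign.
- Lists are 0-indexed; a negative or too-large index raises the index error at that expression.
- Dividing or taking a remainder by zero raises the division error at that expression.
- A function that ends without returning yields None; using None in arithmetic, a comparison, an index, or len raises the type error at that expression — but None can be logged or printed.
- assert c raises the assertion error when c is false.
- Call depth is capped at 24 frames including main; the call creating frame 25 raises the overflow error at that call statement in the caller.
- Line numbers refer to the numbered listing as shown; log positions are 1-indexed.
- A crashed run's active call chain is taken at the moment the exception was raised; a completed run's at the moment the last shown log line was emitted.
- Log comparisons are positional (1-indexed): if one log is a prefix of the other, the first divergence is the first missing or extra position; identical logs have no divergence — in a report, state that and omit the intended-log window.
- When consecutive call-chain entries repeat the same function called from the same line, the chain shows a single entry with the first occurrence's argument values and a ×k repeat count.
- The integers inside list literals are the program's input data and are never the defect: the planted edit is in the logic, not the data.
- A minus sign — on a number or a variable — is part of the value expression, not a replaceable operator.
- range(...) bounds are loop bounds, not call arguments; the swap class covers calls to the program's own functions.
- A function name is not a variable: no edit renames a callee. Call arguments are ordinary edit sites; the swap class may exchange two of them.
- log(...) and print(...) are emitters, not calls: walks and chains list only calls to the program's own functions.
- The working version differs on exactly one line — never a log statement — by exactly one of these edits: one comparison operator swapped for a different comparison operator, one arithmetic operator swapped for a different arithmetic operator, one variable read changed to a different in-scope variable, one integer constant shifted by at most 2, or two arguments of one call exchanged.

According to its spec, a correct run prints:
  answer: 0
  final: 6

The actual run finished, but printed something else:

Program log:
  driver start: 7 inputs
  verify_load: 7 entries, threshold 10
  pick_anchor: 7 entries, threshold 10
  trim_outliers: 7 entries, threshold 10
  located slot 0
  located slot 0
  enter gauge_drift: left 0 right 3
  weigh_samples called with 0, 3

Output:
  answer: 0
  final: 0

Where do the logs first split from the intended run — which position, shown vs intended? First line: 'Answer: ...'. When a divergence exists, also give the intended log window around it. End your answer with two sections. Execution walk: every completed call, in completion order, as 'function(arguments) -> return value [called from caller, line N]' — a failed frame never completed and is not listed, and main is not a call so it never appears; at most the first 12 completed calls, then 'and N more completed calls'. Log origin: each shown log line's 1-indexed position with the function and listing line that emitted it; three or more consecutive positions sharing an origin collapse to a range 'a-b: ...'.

Answer: position 7 — the shown line 'enter gauge_drift: left 0 right 3' should read 'enter gauge_drift: left 20 right 3'.
Intended log window:
  5: located slot 0
  6: located slot 0
  7: enter gauge_drift: left 20 right 3
  8: weigh_samples called with 6, 3
Execution walk:
  trim_outliers([10, -5, 1, 9, 7, 10, 5], 10) -> 0  [called from pick_anchor, line 10]
  pick_anchor([10, -5, 1, 9, 7, 10, 5], 10) -> 0  [called from verify_load, line 23]
  gauge_drift(0, 3) -> 0  [called from verify_load, line 25]
  verify_load([10, -5, 1, 9, 7, 10, 5], 10) -> 0  [called from main, line 37]
  weigh_samples(0, 3) -> 0  [called from main, line 38]
Log origin:
  1: emitted by main (line 36)
  2: emitted by verify_load (line 22)
  3: emitted by pick_anchor (line 9)
  4: emitted by trim_outliers (line 2)
  5: emitted by trim_outliers (line 5)
  6: emitted by pick_anchor (line 11)
  7: emitted by gauge_drift (line 16)
  8: emitted by weigh_samples (line 28)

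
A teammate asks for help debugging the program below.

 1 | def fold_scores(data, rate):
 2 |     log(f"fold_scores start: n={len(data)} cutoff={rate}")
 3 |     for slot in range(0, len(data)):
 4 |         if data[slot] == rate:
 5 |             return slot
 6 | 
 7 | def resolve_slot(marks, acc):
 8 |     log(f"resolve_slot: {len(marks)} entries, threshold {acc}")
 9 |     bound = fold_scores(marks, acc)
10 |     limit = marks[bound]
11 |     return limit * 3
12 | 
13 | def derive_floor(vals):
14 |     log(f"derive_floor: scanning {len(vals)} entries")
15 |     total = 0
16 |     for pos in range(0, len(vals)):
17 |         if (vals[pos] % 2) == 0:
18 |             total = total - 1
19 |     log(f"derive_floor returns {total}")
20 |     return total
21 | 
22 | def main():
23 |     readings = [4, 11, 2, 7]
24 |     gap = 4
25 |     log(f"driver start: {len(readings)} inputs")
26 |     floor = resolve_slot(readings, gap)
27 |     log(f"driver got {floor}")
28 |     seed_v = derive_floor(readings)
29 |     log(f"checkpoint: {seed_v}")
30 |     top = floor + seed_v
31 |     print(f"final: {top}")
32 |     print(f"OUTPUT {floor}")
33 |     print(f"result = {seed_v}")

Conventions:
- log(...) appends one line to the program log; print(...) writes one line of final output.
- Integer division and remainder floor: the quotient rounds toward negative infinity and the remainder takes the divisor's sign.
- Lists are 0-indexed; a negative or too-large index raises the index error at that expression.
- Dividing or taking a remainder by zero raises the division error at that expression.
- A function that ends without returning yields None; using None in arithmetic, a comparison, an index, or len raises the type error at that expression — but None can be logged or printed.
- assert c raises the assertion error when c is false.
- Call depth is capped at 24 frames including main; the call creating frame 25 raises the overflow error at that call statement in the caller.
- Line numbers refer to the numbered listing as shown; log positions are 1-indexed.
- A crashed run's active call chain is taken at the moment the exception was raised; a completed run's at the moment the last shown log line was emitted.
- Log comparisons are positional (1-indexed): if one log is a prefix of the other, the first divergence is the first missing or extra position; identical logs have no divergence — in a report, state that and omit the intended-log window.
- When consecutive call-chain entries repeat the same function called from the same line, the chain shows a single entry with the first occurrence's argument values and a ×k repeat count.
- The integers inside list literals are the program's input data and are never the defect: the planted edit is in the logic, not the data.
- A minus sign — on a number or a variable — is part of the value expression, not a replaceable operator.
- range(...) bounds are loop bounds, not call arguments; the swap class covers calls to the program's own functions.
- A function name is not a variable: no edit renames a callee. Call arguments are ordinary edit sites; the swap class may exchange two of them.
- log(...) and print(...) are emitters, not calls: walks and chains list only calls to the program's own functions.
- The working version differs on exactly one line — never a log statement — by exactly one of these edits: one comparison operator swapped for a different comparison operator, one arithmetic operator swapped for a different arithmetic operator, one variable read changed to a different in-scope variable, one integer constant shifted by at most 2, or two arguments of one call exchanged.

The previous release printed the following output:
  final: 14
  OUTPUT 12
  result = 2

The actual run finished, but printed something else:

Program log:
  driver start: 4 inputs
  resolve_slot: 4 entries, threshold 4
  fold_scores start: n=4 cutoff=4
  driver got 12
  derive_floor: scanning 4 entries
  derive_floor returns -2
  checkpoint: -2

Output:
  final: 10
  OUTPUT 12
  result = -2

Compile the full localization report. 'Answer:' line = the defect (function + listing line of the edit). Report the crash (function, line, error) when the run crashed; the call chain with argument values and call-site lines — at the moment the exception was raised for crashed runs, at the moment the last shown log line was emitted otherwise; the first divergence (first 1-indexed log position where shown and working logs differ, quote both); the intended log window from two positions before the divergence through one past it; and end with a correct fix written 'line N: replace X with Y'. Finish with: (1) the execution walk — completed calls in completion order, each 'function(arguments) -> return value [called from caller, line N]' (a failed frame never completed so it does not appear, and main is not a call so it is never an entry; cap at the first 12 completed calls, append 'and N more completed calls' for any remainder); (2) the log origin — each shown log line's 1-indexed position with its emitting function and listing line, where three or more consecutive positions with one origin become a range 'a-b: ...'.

Answer: the defect is in derive_floor at line 18.
Key fact: The log first diverges at position 6: the faulty run prints 'derive_floor returns -2' where the working version prints 'derive_floor returns 2'.
Call chain: main.
First divergence: at position 6 the run shows 'derive_floor returns -2' where the working version logs 'derive_floor returns 2'.
Intended log window:
  4: driver got 12
  5: derive_floor: scanning 4 entries
  6: derive_floor returns 2
  7: checkpoint: 2
Execution walk:
  fold_scores([4, 11, 2, 7], 4) -> 0  [called from resolve_slot, line 9]
  resolve_slot([4, 11, 2, 7], 4) -> 12  [called from main, line 26]
  derive_floor([4, 11, 2, 7]) -> -2  [called from main, line 28]
Log origins:
  1 — main, line 25
  2 — resolve_slot, line 8
  3 — fold_scores, line 2
  4 — main, line 27
  5 — derive_floor, line 14
  6 — derive_floor, line 19
  7 — main, line 29
A correct fix: line 18: replace `-` with `+`.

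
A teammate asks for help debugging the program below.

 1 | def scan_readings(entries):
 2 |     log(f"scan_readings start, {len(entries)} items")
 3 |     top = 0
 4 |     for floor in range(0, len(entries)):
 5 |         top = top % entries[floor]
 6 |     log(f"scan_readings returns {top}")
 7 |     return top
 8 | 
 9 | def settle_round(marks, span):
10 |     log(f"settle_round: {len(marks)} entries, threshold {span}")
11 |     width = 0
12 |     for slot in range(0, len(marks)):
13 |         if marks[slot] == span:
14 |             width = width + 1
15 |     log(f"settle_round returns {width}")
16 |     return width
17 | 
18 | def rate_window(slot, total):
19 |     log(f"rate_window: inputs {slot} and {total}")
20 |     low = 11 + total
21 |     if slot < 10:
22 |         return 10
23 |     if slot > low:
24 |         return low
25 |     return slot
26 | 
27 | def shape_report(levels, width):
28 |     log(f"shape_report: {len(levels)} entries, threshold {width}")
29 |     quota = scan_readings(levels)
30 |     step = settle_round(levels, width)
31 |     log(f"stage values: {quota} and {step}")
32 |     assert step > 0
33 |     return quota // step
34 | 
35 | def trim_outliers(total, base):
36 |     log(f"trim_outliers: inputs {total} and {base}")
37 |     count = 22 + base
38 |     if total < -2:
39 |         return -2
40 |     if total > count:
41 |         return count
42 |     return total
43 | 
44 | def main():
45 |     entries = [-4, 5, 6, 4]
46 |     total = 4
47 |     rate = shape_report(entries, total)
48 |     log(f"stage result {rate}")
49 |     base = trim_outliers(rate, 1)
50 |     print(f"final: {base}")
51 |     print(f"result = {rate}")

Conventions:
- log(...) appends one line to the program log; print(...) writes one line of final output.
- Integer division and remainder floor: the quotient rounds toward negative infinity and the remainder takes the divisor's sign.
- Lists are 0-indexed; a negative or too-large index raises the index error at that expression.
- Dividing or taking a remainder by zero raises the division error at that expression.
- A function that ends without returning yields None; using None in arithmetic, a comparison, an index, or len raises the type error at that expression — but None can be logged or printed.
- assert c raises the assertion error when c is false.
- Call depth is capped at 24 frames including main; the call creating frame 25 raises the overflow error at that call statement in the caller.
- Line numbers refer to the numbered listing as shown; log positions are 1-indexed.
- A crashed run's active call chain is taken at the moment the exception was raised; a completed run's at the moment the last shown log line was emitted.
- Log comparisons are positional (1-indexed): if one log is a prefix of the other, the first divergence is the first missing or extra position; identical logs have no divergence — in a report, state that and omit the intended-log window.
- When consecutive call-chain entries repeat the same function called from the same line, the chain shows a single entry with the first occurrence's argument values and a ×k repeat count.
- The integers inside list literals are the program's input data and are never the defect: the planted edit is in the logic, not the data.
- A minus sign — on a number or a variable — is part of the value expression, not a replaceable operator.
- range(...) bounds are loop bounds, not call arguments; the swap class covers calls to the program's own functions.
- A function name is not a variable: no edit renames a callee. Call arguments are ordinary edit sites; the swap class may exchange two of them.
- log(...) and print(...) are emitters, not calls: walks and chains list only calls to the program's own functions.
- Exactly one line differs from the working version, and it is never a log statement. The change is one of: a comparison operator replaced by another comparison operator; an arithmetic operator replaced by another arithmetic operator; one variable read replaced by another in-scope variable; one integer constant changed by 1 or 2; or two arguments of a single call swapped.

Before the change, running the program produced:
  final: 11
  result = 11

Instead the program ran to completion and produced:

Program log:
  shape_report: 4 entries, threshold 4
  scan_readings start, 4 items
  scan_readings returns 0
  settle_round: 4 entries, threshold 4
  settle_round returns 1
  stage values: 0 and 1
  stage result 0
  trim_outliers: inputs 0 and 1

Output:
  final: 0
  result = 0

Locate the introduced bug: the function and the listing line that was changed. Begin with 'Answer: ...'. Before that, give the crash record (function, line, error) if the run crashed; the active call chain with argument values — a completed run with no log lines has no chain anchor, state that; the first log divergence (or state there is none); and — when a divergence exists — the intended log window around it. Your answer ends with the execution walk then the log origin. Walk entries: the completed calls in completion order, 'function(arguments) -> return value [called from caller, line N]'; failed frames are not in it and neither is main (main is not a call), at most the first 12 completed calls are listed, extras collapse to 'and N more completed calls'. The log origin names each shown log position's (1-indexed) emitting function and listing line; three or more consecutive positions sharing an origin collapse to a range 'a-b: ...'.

Answer: the defect is in scan_readings at line 5.
The tell: Everything matches until log position 3, which reads 'scan_readings returns 0' in place of 'scan_readings returns 11'.
Call chain: main -> trim_outliers(0, 1) (called at line 49).
First divergence: position 3; shown 'scan_readings returns 0' vs intended 'scan_readings returns 11'.
Intended log window:
  1: shape_report: 4 entries, threshold 4
  2: scan_readings start, 4 items
  3: scan_readings returns 11
  4: settle_round: 4 entries, threshold 4
Execution walk:
  scan_readings([-4, 5, 6, 4]) -> 0  [called from shape_report, line 29]
  settle_round([-4, 5, 6, 4], 4) -> 1  [called from shape_report, line 30]
  shape_report([-4, 5, 6, 4], 4) -> 0  [called from main, line 47]
  trim_outliers(0, 1) -> 0  [called from main, line 49]
Log line origins:
  1: logged in shape_report at line 28
  2: logged in scan_readings at line 2
  3: logged in scan_readings at line 6
  4: logged in settle_round at line 10
  5: logged in settle_round at line 15
  6: logged in shape_report at line 31
  7: logged in main at line 48
  8: logged in trim_outliers at line 36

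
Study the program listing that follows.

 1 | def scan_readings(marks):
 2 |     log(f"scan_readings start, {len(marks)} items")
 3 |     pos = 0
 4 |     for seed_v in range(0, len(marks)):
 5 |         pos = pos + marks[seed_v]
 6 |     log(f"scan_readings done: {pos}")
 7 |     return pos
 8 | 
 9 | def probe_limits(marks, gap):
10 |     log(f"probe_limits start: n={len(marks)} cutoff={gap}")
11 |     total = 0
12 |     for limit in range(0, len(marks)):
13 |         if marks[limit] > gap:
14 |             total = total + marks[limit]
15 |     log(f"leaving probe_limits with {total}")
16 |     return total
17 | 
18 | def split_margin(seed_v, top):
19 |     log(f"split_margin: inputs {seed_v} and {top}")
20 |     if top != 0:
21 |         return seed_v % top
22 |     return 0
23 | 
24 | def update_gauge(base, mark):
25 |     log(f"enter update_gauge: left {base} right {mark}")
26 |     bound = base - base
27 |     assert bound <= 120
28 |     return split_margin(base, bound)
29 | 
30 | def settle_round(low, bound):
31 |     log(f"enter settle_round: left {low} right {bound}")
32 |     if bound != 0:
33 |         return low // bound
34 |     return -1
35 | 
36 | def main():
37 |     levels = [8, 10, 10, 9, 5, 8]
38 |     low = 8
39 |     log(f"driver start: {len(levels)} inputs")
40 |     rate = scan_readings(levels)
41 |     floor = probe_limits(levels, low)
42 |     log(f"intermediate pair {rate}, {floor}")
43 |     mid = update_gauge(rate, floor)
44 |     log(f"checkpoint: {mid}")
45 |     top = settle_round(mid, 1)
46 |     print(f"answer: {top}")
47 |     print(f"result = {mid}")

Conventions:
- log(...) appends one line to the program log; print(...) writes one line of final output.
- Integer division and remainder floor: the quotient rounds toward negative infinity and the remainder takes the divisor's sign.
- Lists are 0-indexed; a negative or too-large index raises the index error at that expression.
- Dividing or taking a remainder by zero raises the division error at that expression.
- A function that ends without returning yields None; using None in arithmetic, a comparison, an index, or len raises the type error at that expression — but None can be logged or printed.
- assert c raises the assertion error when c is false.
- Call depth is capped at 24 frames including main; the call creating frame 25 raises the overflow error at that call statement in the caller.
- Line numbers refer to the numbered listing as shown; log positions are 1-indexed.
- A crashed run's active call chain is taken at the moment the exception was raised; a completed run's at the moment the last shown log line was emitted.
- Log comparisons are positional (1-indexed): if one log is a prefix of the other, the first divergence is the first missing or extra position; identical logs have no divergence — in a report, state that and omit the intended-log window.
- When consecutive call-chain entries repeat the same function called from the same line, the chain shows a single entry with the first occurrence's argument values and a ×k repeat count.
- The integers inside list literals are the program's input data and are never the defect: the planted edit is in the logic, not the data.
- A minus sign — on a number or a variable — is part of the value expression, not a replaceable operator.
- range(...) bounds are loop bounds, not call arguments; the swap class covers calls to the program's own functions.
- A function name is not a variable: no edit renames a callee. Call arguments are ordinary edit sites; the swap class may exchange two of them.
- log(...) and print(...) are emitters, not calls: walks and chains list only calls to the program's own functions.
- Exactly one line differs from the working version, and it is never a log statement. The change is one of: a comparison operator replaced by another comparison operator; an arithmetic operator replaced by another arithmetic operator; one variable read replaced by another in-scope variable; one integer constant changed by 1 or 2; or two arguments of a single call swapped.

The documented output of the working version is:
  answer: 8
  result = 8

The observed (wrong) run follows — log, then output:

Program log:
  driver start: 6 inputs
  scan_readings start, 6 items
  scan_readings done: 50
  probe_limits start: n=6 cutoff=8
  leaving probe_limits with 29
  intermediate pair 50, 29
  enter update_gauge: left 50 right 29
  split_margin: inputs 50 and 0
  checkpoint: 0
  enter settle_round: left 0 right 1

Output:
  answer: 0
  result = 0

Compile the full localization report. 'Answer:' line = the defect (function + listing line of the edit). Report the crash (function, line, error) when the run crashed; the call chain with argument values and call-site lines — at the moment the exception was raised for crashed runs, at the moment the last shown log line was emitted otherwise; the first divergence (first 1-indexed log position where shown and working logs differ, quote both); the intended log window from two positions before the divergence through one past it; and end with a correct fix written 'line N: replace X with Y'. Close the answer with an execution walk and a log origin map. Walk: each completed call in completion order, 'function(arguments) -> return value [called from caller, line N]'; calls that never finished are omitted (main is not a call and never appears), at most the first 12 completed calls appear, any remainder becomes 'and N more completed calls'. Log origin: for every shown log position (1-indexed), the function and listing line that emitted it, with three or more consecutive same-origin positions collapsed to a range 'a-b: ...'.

Answer: the defect is in update_gauge at line 26.
Key observation: Position 8 is the first bad log line: 'split_margin: inputs 50 and 0' should read 'split_margin: inputs 50 and 21'.
Call chain: main -> settle_round(0, 1) (called at line 45).
First divergence: at position 8 the run shows 'split_margin: inputs 50 and 0' where the working version logs 'split_margin: inputs 50 and 21'.
Intended log window:
  6: intermediate pair 50, 29
  7: enter update_gauge: left 50 right 29
  8: split_margin: inputs 50 and 21
  9: checkpoint: 8
Execution walk:
  scan_readings([8, 10, 10, 9, 5, 8]) -> 50  [called from main, line 40]
  probe_limits([8, 10, 10, 9, 5, 8], 8) -> 29  [called from main, line 41]
  split_margin(50, 0) -> 0  [called from update_gauge, line 28]
  update_gauge(50, 29) -> 0  [called from main, line 43]
  settle_round(0, 1) -> 0  [called from main, line 45]
Log origins:
  1: emitted by main (line 39)
  2: emitted by scan_readings (line 2)
  3: emitted by scan_readings (line 6)
  4: emitted by probe_limits (line 10)
  5: emitted by probe_limits (line 15)
  6: emitted by main (line 42)
  7: emitted by update_gauge (line 25)
  8: emitted by split_margin (line 19)
  9: emitted by main (line 44)
  10: emitted by settle_round (line 31)
A correct fix: line 26: replace `base - base` with `base - mark`.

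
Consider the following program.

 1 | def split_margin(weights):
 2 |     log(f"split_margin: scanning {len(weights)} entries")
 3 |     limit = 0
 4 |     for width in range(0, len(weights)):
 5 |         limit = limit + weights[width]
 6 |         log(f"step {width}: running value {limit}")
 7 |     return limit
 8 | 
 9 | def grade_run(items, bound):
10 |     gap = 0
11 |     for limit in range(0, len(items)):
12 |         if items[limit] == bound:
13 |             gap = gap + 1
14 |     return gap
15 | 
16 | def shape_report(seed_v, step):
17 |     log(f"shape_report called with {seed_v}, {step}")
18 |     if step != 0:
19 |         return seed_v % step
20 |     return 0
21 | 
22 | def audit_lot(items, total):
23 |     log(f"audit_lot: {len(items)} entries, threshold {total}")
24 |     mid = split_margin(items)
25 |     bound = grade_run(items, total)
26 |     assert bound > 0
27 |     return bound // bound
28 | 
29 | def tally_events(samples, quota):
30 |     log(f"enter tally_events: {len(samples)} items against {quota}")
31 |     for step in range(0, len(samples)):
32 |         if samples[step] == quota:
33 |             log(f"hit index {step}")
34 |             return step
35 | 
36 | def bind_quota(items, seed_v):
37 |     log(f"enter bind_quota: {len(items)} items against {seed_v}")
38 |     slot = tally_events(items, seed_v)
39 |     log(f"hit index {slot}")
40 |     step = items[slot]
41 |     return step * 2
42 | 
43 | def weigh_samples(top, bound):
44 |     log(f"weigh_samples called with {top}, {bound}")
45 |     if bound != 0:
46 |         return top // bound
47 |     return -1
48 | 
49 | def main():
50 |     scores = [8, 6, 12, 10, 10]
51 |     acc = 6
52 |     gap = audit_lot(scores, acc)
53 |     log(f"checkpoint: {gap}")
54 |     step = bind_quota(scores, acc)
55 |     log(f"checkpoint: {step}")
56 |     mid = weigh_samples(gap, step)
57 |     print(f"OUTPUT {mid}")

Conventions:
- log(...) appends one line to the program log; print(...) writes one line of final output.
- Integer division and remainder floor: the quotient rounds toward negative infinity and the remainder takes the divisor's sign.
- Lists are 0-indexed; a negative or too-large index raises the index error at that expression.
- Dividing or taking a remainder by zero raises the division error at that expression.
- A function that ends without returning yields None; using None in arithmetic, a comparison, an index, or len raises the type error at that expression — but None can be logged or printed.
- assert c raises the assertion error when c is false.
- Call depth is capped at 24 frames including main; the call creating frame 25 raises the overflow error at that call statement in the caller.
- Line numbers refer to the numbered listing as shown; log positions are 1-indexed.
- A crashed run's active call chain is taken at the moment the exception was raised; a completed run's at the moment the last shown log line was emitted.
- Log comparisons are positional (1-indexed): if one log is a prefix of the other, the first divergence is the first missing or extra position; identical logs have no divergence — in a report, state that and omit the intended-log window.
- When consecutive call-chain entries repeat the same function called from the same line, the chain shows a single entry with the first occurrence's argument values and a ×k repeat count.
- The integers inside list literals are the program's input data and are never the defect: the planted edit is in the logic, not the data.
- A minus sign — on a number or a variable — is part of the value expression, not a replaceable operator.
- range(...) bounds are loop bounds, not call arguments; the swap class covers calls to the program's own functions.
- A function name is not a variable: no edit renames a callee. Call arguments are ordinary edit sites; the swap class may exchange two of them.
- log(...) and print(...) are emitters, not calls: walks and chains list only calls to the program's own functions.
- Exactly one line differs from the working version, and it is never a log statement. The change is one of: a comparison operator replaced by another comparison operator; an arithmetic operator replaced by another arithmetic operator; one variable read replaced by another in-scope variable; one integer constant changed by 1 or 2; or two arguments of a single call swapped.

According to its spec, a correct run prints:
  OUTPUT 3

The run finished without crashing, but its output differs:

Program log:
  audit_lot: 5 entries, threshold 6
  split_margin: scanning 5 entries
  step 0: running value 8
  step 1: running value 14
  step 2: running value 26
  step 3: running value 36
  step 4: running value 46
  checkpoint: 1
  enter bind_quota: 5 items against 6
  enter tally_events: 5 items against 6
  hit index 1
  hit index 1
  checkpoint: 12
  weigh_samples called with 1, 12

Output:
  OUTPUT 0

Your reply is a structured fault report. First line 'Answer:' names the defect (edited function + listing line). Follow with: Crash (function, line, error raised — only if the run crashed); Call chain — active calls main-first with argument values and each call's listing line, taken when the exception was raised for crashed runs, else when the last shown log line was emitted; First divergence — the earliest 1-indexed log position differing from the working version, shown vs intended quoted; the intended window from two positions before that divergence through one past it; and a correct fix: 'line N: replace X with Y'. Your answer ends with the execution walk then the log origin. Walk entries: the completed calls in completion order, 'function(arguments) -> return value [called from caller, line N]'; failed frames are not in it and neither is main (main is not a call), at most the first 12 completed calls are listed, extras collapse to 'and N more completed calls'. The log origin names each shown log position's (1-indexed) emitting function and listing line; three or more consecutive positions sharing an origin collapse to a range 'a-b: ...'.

Answer: the defect is in audit_lot at line 27.
Core observation: Everything matches until log position 8, which reads 'checkpoint: 1' in place of 'checkpoint: 46'.
Call chain: main -> weigh_samples(1, 12) (called at line 56).
First divergence: at position 8 the run shows 'checkpoint: 1' where the working version logs 'checkpoint: 46'.
Intended log window:
  6: step 3: running value 36
  7: step 4: running value 46
  8: checkpoint: 46
  9: enter bind_quota: 5 items against 6
Execution walk:
  split_margin([8, 6, 12, 10, 10]) -> 46  [called from audit_lot, line 24]
  grade_run([8, 6, 12, 10, 10], 6) -> 1  [called from audit_lot, line 25]
  audit_lot([8, 6, 12, 10, 10], 6) -> 1  [called from main, line 52]
  tally_events([8, 6, 12, 10, 10], 6) -> 1  [called from bind_quota, line 38]
  bind_quota([8, 6, 12, 10, 10], 6) -> 12  [called from main, line 54]
  weigh_samples(1, 12) -> 0  [called from main, line 56]
Log line origins:
  1: emitted by audit_lot (line 23)
  2: emitted by split_margin (line 2)
  3-7: emitted by split_margin (line 6)
  8: emitted by main (line 53)
  9: emitted by bind_quota (line 37)
  10: emitted by tally_events (line 30)
  11: emitted by tally_events (line 33)
  12: emitted by bind_quota (line 39)
  13: emitted by main (line 55)
  14: emitted by weigh_samples (line 44)
A correct fix: line 27: replace `bound // bound` with `mid // bound`.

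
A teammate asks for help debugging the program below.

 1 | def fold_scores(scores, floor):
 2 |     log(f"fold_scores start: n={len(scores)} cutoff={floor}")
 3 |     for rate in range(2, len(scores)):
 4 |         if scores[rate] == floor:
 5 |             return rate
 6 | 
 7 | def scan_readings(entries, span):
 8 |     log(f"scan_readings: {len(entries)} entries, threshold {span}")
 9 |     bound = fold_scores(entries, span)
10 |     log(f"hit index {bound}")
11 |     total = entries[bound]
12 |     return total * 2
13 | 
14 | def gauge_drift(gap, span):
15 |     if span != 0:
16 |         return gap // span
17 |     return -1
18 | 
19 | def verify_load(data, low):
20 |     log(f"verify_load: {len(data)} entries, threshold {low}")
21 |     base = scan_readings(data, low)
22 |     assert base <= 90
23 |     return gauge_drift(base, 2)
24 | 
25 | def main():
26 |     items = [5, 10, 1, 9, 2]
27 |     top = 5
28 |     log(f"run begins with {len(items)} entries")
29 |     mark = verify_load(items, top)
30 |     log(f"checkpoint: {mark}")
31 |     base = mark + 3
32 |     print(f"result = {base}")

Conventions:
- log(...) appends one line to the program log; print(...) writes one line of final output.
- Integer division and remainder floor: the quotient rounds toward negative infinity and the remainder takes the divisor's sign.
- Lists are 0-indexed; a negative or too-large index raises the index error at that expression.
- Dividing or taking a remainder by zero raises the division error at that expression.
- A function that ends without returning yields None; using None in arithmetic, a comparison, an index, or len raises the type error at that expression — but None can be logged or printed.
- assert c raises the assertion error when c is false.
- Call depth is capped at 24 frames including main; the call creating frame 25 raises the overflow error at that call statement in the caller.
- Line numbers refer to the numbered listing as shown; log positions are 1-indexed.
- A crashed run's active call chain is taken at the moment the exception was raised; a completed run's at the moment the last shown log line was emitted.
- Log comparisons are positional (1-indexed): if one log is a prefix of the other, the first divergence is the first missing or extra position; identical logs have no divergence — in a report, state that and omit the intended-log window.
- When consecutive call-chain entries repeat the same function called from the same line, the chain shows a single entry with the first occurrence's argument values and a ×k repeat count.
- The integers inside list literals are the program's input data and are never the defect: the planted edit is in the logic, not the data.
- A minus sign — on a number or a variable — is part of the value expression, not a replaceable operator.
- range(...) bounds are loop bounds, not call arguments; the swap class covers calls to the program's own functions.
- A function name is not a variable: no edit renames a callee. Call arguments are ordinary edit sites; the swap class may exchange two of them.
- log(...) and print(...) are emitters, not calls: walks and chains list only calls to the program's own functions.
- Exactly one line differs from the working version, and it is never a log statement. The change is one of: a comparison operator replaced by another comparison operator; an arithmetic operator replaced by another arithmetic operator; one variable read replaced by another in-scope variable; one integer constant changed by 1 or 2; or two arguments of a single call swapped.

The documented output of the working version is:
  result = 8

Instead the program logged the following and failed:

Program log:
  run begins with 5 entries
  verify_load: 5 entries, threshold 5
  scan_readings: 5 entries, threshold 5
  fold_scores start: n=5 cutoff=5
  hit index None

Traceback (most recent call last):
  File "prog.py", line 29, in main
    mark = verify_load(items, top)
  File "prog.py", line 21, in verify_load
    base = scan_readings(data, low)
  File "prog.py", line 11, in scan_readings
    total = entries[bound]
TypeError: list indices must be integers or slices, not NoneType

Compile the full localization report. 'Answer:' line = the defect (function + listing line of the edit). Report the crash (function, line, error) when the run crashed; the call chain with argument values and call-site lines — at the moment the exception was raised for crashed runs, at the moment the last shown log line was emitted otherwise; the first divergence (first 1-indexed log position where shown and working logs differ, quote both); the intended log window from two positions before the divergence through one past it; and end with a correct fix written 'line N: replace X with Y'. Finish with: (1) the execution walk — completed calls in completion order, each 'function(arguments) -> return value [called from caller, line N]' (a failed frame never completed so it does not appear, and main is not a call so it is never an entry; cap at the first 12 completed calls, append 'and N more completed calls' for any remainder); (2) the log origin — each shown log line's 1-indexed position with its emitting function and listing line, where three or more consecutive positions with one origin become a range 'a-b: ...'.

Answer: the defect is in fold_scores at line 3.
The tell: The earliest visible damage is log position 5 — 'hit index None' rather than the intended 'hit index 0'.
Crash: scan_readings, line 11, TypeError.
Call chain: main -> verify_load([5, 10, 1, 9, 2], 5) (called at line 29) -> scan_readings([5, 10, 1, 9, 2], 5) (called at line 21).
First divergence: at position 5 the run shows 'hit index None' where the working version logs 'hit index 0'.
Intended log window:
  3: scan_readings: 5 entries, threshold 5
  4: fold_scores start: n=5 cutoff=5
  5: hit index 0
  6: checkpoint: 5
Execution walk:
  fold_scores([5, 10, 1, 9, 2], 5) -> None  [called from scan_readings, line 9]
Log origin:
  1: emitted by main (line 28)
  2: emitted by verify_load (line 20)
  3: emitted by scan_readings (line 8)
  4: emitted by fold_scores (line 2)
  5: emitted by scan_readings (line 10)
A correct fix: line 3: replace `2` with `0`.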